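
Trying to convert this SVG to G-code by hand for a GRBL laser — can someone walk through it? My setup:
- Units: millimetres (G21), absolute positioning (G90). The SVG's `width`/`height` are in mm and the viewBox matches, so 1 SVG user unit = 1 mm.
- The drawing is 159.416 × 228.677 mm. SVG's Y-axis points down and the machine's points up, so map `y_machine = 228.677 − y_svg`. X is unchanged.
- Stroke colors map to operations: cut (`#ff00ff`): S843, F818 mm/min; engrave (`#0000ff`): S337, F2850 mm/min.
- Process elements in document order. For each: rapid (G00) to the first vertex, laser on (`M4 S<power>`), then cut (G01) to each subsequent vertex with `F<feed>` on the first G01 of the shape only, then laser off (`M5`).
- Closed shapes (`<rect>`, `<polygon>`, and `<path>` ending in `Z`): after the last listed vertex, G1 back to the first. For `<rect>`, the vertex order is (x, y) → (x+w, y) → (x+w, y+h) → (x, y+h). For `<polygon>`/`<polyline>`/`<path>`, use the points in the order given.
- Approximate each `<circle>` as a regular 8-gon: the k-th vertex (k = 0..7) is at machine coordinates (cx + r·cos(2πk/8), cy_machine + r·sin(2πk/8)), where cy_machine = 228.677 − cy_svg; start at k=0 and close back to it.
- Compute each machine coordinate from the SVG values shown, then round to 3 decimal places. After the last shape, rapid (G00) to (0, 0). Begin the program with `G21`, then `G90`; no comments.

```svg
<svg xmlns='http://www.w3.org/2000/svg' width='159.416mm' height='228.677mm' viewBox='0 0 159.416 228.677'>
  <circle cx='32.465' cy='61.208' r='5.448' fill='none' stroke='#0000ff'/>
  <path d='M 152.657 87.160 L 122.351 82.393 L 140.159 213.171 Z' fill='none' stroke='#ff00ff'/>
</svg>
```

G21
G90
G00 X37.913 Y167.469
M4 S337
G01 X36.317 Y171.321 F2850
G01 X32.465 Y172.917
G01 X28.613 Y171.321
G01 X27.017 Y167.469
G01 X28.613 Y163.617
G01 X32.465 Y162.021
G01 X36.317 Y163.617
G01 X37.913 Y167.469
M5
G00 X152.657 Y141.517
M4 S843
G01 X122.351 Y146.284 F818
G01 X140.159 Y15.506
G01 X152.657 Y141.517
M5
G00 X0.000 Y0.000

1 u = 1 mm; y_m = 228.677 − y.

[1] `<circle>` circle, #0000ff→engrave S337 F2850: (37.913,167.469) → (36.317,171.321) → (32.465,172.917) → (28.613,171.321) → (27.017,167.469) → (28.613,163.617) → (32.465,162.021) → (36.317,163.617) → (37.913,167.469) (closed)

[2] `<path>` closed polygon, #ff00ff→cut S843 F818: (152.657,141.517) → (122.351,146.284) → (140.159,15.506) → (152.657,141.517) (closed)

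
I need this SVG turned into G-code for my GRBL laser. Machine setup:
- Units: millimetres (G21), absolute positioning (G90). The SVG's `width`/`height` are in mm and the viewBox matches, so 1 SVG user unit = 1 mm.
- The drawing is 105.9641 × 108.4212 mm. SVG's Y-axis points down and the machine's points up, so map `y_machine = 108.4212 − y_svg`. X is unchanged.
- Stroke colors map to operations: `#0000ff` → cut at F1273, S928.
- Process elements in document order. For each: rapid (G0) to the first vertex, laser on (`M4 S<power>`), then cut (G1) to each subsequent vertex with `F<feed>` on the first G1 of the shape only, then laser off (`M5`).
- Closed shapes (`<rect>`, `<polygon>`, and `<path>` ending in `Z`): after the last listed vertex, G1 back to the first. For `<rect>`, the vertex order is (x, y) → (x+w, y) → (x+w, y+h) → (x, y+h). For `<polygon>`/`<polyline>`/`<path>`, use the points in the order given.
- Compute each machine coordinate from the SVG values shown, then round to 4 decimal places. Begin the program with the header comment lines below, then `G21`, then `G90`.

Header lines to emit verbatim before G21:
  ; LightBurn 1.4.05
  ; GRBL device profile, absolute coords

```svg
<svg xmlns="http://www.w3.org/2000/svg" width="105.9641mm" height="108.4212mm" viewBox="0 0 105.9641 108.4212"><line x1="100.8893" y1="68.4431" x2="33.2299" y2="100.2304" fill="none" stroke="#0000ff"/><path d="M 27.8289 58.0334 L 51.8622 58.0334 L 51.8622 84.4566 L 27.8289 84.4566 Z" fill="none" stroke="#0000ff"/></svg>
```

Since the viewBox matches the mm dimensions, user units are millimetres directly. The only transform is the Y-flip y_m = 108.4212 − y_svg.

Shape 1 is a line segment drawn with `<line>`. Its stroke #0000ff means cut at S928, F1273. After flipping Y the toolpath is (100.8893,39.9781) → (33.2299,8.1908).

Shape 2 is a rectangle drawn with `<path>`. Its stroke #0000ff means cut at S928, F1273. After flipping Y the toolpath is (27.8289,50.3878) → (51.8622,50.3878) → (51.8622,23.9646) → (27.8289,23.9646) → (27.8289,50.3878), returning to the start.

; LightBurn 1.4.05
; GRBL device profile, absolute coords
G21
G90
G0 X100.8893 Y39.9781
M4 S928
G1 X33.2299 Y8.1908 F1273
M5
G0 X27.8289 Y50.3878
M4 S928
G1 X51.8622 Y50.3878 F1273
G1 X51.8622 Y23.9646
G1 X27.8289 Y23.9646
G1 X27.8289 Y50.3878
M5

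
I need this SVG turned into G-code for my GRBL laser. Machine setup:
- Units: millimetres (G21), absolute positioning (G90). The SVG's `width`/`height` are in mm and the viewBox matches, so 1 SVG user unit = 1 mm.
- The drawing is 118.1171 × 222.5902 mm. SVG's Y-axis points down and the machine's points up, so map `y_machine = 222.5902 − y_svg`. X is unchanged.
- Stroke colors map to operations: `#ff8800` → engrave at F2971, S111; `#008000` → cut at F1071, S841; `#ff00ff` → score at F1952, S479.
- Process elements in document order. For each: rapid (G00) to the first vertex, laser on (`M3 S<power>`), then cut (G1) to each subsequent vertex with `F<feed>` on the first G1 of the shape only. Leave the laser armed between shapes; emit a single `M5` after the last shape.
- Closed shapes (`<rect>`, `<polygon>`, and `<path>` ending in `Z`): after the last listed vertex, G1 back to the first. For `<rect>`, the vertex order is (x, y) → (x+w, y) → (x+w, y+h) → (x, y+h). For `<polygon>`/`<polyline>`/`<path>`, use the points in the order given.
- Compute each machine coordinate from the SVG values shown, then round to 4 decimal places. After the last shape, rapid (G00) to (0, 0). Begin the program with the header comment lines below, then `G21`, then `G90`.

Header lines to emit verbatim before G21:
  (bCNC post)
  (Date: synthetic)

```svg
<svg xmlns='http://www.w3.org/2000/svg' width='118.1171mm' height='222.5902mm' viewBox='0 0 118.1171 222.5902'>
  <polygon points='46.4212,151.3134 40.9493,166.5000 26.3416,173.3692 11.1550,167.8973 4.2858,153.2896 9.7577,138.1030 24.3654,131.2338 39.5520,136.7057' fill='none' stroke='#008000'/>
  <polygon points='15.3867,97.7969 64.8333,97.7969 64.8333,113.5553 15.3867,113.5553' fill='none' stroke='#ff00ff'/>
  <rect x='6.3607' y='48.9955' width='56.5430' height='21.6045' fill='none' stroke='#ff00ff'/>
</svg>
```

viewBox `0 0 118.1171 222.5902` with mm width/height → 1 unit = 1 mm. Flip: y_m = 222.5902 − y_svg.

**Shape 1** — `<polygon>` regular polygon, stroke `#008000` → cut (S841, F1071). Machine vertices: (46.4212,71.2768) → (40.9493,56.0902) → (26.3416,49.2210) → (11.1550,54.6929) → (4.2858,69.3006) → (9.7577,84.4872) → (24.3654,91.3564) → (39.5520,85.8845) → (46.4212,71.2768). Closed: final G1 returns to the first vertex.

**Shape 2** — `<polygon>` rectangle, stroke `#ff00ff` → score (S479, F1952). Machine vertices: (15.3867,124.7933) → (64.8333,124.7933) → (64.8333,109.0349) → (15.3867,109.0349) → (15.3867,124.7933). Closed: final G1 returns to the first vertex.

**Shape 3** — `<rect>` rectangle, stroke `#ff00ff` → score (S479, F1952). Machine vertices: (6.3607,173.5947) → (62.9037,173.5947) → (62.9037,151.9902) → (6.3607,151.9902) → (6.3607,173.5947). Closed: final G1 returns to the first vertex.

(bCNC post)
(Date: synthetic)
G21
G90
G00 X46.4212 Y71.2768
M3 S841
G1 X40.9493 Y56.0902 F1071
G1 X26.3416 Y49.2210
G1 X11.1550 Y54.6929
G1 X4.2858 Y69.3006
G1 X9.7577 Y84.4872
G1 X24.3654 Y91.3564
G1 X39.5520 Y85.8845
G1 X46.4212 Y71.2768
G00 X15.3867 Y124.7933
M3 S479
G1 X64.8333 Y124.7933 F1952
G1 X64.8333 Y109.0349
G1 X15.3867 Y109.0349
G1 X15.3867 Y124.7933
G00 X6.3607 Y173.5947
M3 S479
G1 X62.9037 Y173.5947 F1952
G1 X62.9037 Y151.9902
G1 X6.3607 Y151.9902
G1 X6.3607 Y173.5947
M5
G00 X0.0000 Y0.0000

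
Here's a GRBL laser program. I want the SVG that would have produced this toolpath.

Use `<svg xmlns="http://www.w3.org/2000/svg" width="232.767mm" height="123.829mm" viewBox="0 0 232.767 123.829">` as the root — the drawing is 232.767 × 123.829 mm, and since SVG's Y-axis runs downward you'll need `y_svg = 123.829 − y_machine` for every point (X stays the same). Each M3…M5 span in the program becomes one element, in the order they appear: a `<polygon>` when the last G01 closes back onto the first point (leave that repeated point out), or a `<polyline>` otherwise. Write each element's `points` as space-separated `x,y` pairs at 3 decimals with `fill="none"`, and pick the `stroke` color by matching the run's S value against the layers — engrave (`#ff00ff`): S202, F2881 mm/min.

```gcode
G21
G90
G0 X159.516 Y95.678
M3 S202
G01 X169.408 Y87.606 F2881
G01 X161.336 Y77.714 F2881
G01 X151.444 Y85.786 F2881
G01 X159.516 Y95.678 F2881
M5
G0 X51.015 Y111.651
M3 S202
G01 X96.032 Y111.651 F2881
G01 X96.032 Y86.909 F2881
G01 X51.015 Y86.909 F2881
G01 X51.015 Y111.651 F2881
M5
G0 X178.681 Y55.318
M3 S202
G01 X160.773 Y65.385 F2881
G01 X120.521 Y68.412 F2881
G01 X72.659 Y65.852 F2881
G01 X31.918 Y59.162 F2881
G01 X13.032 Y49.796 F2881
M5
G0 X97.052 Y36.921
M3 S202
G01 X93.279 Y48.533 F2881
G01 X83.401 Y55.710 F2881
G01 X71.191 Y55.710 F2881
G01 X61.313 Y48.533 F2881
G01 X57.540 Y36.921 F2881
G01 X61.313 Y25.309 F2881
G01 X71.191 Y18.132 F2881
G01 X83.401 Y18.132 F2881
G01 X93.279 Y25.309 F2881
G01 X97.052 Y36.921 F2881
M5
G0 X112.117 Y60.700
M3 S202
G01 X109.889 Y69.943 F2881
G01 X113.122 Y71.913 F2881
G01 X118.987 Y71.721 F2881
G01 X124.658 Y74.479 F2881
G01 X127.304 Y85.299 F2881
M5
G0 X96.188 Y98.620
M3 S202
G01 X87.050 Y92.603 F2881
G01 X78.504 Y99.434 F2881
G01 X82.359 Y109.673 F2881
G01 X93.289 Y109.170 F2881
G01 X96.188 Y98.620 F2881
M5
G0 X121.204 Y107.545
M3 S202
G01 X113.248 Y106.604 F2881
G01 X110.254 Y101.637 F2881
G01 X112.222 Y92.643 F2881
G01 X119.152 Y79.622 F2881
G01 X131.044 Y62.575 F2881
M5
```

Each laser-on run becomes one SVG element. Flip Y back into SVG space with y_svg = 123.829 − y_machine. Every run uses S202, so all elements get stroke `#ff00ff` (engrave).

Run 1: The run returns to its start, so emit a `<polygon>` with points (Y-flipped): 159.516,28.151 169.408,36.223 161.336,46.115 151.444,38.043.

Run 2: The run returns to its start, so emit a `<polygon>` with points (Y-flipped): 51.015,12.178 96.032,12.178 96.032,36.920 51.015,36.920.

Run 3: The run is open, so emit a `<polyline>` with points (Y-flipped): 178.681,68.511 160.773,58.444 120.521,55.417 72.659,57.977 31.918,64.667 13.032,74.033.

Run 4: The run returns to its start, so emit a `<polygon>` with points (Y-flipped): 97.052,86.908 93.279,75.296 83.401,68.119 71.191,68.119 61.313,75.296 57.540,86.908 61.313,98.520 71.191,105.697 83.401,105.697 93.279,98.520.

Run 5: The run is open, so emit a `<polyline>` with points (Y-flipped): 112.117,63.129 109.889,53.886 113.122,51.916 118.987,52.108 124.658,49.350 127.304,38.530.

Run 6: The run returns to its start, so emit a `<polygon>` with points (Y-flipped): 96.188,25.209 87.050,31.226 78.504,24.395 82.359,14.156 93.289,14.659.

Run 7: The run is open, so emit a `<polyline>` with points (Y-flipped): 121.204,16.284 113.248,17.225 110.254,22.192 112.222,31.186 119.152,44.207 131.044,61.254.

<svg xmlns="http://www.w3.org/2000/svg" width="232.767mm" height="123.829mm" viewBox="0 0 232.767 123.829">
  <polygon points="159.516,28.151 169.408,36.223 161.336,46.115 151.444,38.043" fill="none" stroke="#ff00ff"/>
  <polygon points="51.015,12.178 96.032,12.178 96.032,36.920 51.015,36.920" fill="none" stroke="#ff00ff"/>
  <polyline points="178.681,68.511 160.773,58.444 120.521,55.417 72.659,57.977 31.918,64.667 13.032,74.033" fill="none" stroke="#ff00ff"/>
  <polygon points="97.052,86.908 93.279,75.296 83.401,68.119 71.191,68.119 61.313,75.296 57.540,86.908 61.313,98.520 71.191,105.697 83.401,105.697 93.279,98.520" fill="none" stroke="#ff00ff"/>
  <polyline points="112.117,63.129 109.889,53.886 113.122,51.916 118.987,52.108 124.658,49.350 127.304,38.530" fill="none" stroke="#ff00ff"/>
  <polygon points="96.188,25.209 87.050,31.226 78.504,24.395 82.359,14.156 93.289,14.659" fill="none" stroke="#ff00ff"/>
  <polyline points="121.204,16.284 113.248,17.225 110.254,22.192 112.222,31.186 119.152,44.207 131.044,61.254" fill="none" stroke="#ff00ff"/>
</svg>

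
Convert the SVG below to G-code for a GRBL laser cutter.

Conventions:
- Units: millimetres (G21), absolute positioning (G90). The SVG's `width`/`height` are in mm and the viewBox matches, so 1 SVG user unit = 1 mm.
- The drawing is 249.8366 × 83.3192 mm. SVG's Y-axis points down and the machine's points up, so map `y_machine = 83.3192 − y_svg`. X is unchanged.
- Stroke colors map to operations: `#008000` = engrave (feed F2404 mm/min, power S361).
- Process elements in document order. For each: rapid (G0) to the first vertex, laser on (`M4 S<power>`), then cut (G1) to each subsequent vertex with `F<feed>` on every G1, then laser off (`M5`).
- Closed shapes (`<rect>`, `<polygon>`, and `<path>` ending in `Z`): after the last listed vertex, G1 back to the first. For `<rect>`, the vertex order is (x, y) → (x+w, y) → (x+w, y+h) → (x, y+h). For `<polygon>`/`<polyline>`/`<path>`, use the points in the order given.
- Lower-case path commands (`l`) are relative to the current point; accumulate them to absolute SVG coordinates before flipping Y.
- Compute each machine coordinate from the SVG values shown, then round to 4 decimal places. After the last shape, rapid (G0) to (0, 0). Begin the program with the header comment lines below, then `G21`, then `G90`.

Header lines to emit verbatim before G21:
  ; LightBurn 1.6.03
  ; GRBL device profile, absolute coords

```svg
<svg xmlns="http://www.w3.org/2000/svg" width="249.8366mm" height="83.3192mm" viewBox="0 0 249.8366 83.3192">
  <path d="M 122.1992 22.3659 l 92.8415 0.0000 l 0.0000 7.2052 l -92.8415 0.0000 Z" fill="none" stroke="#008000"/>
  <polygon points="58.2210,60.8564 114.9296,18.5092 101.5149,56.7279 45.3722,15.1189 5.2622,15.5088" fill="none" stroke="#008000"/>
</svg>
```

; LightBurn 1.6.03
; GRBL device profile, absolute coords
G21
G90
G0 X122.1992 Y60.9533
M4 S361
G1 X215.0407 Y60.9533 F2404
G1 X215.0407 Y53.7481 F2404
G1 X122.1992 Y53.7481 F2404
G1 X122.1992 Y60.9533 F2404
M5
G0 X58.2210 Y22.4628
M4 S361
G1 X114.9296 Y64.8100 F2404
G1 X101.5149 Y26.5913 F2404
G1 X45.3722 Y68.2003 F2404
G1 X5.2622 Y67.8104 F2404
G1 X58.2210 Y22.4628 F2404
M5
G0 X0.0000 Y0.0000

Since the viewBox matches the mm dimensions, user units are millimetres directly. The only transform is the Y-flip y_m = 83.3192 − y_svg.

Shape 1 is a rectangle drawn with `<path>`. Its stroke #008000 means engrave at S361, F2404. After flipping Y the toolpath is (122.1992,60.9533) → (215.0407,60.9533) → (215.0407,53.7481) → (122.1992,53.7481) → (122.1992,60.9533), returning to the start.

Shape 2 is a closed polygon drawn with `<polygon>`. Its stroke #008000 means engrave at S361, F2404. After flipping Y the toolpath is (58.2210,22.4628) → (114.9296,64.8100) → (101.5149,26.5913) → (45.3722,68.2003) → (5.2622,67.8104) → (58.2210,22.4628), returning to the start.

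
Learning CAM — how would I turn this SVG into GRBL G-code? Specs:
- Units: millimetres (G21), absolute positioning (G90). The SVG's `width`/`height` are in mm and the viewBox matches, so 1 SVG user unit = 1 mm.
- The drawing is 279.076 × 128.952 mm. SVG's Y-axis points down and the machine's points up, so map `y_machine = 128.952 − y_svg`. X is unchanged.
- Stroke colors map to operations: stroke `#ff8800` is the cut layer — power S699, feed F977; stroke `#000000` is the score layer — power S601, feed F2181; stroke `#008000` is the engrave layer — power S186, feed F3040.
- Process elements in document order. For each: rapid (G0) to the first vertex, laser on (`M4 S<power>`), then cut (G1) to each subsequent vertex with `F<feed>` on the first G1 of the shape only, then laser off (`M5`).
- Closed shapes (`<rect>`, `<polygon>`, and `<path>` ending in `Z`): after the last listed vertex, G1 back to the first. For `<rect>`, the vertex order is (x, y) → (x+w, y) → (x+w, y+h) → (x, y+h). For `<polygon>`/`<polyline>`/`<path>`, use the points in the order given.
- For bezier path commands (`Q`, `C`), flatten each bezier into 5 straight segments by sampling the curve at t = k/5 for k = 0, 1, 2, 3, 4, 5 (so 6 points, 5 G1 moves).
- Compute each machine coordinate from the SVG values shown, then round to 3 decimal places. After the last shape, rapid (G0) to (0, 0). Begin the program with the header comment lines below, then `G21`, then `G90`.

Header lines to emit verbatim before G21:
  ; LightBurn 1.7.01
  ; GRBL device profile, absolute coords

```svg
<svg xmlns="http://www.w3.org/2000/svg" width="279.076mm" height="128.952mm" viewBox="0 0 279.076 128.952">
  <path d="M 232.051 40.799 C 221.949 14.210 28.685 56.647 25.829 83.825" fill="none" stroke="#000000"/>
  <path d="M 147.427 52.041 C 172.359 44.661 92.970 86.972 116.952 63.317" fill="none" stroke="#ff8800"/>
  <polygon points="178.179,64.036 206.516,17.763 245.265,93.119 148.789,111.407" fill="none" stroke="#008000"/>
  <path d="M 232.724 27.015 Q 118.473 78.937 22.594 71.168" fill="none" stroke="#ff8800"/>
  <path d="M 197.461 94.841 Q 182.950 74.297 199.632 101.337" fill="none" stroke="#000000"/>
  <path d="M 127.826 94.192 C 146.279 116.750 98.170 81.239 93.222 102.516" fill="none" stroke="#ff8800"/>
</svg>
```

Since the viewBox matches the mm dimensions, user units are millimetres directly. The only transform is the Y-flip y_m = 128.952 − y_svg.

Shape 1 is a cubic bezier drawn with `<path>`. Its stroke #000000 means score at S601, F2181. After flipping Y the toolpath is (232.051,88.153) → (206.999,96.498) → (155.919,92.322) → (96.744,79.671) → (47.403,62.591) → (25.829,45.127).

Shape 2 is a cubic bezier drawn with `<path>`. Its stroke #ff8800 means cut at S699, F977. After flipping Y the toolpath is (147.427,76.911) → (151.529,76.301) → (140.564,69.317) → (124.499,61.511) → (113.306,58.433) → (116.952,65.635).

Shape 3 is a closed polygon drawn with `<polygon>`. Its stroke #008000 means engrave at S186, F3040. After flipping Y the toolpath is (178.179,64.916) → (206.516,111.189) → (245.265,35.833) → (148.789,17.545) → (178.179,64.916), returning to the start.

Shape 4 is a quadratic bezier drawn with `<path>`. Its stroke #ff8800 means cut at S699, F977. After flipping Y the toolpath is (232.724,101.937) → (187.758,83.556) → (144.263,69.950) → (102.237,61.119) → (61.680,57.064) → (22.594,57.784).

Shape 5 is a quadratic bezier drawn with `<path>`. Its stroke #000000 means score at S601, F2181. After flipping Y the toolpath is (197.461,34.111) → (192.904,40.425) → (190.843,42.933) → (191.277,41.634) → (194.207,36.528) → (199.632,27.615).

Shape 6 is a cubic bezier drawn with `<path>`. Its stroke #ff8800 means cut at S699, F977. After flipping Y the toolpath is (127.826,34.760) → (131.788,27.275) → (125.042,28.213) → (112.855,32.061) → (100.492,33.306) → (93.222,26.436).

; LightBurn 1.7.01
; GRBL device profile, absolute coords
G21
G90
G0 X232.051 Y88.153
M4 S601
G1 X206.999 Y96.498 F2181
G1 X155.919 Y92.322
G1 X96.744 Y79.671
G1 X47.403 Y62.591
G1 X25.829 Y45.127
M5
G0 X147.427 Y76.911
M4 S699
G1 X151.529 Y76.301 F977
G1 X140.564 Y69.317
G1 X124.499 Y61.511
G1 X113.306 Y58.433
G1 X116.952 Y65.635
M5
G0 X178.179 Y64.916
M4 S186
G1 X206.516 Y111.189 F3040
G1 X245.265 Y35.833
G1 X148.789 Y17.545
G1 X178.179 Y64.916
M5
G0 X232.724 Y101.937
M4 S699
G1 X187.758 Y83.556 F977
G1 X144.263 Y69.950
G1 X102.237 Y61.119
G1 X61.680 Y57.064
G1 X22.594 Y57.784
M5
G0 X197.461 Y34.111
M4 S601
G1 X192.904 Y40.425 F2181
G1 X190.843 Y42.933
G1 X191.277 Y41.634
G1 X194.207 Y36.528
G1 X199.632 Y27.615
M5
G0 X127.826 Y34.760
M4 S699
G1 X131.788 Y27.275 F977
G1 X125.042 Y28.213
G1 X112.855 Y32.061
G1 X100.492 Y33.306
G1 X93.222 Y26.436
M5
G0 X0.000 Y0.000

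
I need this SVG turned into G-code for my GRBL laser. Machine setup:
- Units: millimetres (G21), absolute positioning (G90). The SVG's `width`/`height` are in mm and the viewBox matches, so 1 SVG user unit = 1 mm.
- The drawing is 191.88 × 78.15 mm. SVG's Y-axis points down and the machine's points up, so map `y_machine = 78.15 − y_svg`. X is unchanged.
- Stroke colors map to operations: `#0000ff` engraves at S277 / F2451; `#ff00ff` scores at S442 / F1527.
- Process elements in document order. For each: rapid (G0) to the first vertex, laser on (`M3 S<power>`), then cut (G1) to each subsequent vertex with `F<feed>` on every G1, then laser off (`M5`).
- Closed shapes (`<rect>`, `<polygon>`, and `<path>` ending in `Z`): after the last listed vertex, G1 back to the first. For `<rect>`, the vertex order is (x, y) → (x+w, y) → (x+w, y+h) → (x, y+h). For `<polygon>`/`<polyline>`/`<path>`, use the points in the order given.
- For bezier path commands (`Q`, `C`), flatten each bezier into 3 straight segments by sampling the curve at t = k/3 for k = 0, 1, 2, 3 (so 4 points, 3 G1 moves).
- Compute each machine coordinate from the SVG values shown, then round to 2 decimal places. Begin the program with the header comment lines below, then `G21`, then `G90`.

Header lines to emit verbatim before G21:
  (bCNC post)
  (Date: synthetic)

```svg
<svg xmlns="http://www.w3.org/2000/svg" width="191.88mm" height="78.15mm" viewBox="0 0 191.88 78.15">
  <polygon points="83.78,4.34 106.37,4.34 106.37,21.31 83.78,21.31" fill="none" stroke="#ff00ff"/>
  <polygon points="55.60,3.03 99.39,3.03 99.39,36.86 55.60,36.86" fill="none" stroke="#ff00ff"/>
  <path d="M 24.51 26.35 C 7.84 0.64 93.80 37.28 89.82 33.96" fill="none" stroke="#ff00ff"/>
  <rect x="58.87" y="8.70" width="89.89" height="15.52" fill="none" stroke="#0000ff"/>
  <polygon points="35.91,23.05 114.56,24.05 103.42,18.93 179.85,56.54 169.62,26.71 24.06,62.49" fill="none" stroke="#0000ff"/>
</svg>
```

1 u = 1 mm; y_m = 78.15 − y.

[1] `<polygon>` rectangle, #ff00ff→score S442 F1527: (83.78,73.81) → (106.37,73.81) → (106.37,56.84) → (83.78,56.84) → (83.78,73.81) (closed)

[2] `<polygon>` rectangle, #ff00ff→score S442 F1527: (55.60,75.12) → (99.39,75.12) → (99.39,41.29) → (55.60,41.29) → (55.60,75.12) (closed)

[3] `<path>` cubic bezier, #ff00ff→score S442 F1527: (24.51,51.80) → (34.92,60.52) → (70.95,50.40) → (89.82,44.19)

[4] `<rect>` rectangle, #0000ff→engrave S277 F2451: (58.87,69.45) → (148.76,69.45) → (148.76,53.93) → (58.87,53.93) → (58.87,69.45) (closed)

[5] `<polygon>` closed polygon, #0000ff→engrave S277 F2451: (35.91,55.10) → (114.56,54.10) → (103.42,59.22) → (179.85,21.61) → (169.62,51.44) → (24.06,15.66) → (35.91,55.10) (closed)

(bCNC post)
(Date: synthetic)
G21
G90
G0 X83.78 Y73.81
M3 S442
G1 X106.37 Y73.81 F1527
G1 X106.37 Y56.84 F1527
G1 X83.78 Y56.84 F1527
G1 X83.78 Y73.81 F1527
M5
G0 X55.60 Y75.12
M3 S442
G1 X99.39 Y75.12 F1527
G1 X99.39 Y41.29 F1527
G1 X55.60 Y41.29 F1527
G1 X55.60 Y75.12 F1527
M5
G0 X24.51 Y51.80
M3 S442
G1 X34.92 Y60.52 F1527
G1 X70.95 Y50.40 F1527
G1 X89.82 Y44.19 F1527
M5
G0 X58.87 Y69.45
M3 S277
G1 X148.76 Y69.45 F2451
G1 X148.76 Y53.93 F2451
G1 X58.87 Y53.93 F2451
G1 X58.87 Y69.45 F2451
M5
G0 X35.91 Y55.10
M3 S277
G1 X114.56 Y54.10 F2451
G1 X103.42 Y59.22 F2451
G1 X179.85 Y21.61 F2451
G1 X169.62 Y51.44 F2451
G1 X24.06 Y15.66 F2451
G1 X35.91 Y55.10 F2451
M5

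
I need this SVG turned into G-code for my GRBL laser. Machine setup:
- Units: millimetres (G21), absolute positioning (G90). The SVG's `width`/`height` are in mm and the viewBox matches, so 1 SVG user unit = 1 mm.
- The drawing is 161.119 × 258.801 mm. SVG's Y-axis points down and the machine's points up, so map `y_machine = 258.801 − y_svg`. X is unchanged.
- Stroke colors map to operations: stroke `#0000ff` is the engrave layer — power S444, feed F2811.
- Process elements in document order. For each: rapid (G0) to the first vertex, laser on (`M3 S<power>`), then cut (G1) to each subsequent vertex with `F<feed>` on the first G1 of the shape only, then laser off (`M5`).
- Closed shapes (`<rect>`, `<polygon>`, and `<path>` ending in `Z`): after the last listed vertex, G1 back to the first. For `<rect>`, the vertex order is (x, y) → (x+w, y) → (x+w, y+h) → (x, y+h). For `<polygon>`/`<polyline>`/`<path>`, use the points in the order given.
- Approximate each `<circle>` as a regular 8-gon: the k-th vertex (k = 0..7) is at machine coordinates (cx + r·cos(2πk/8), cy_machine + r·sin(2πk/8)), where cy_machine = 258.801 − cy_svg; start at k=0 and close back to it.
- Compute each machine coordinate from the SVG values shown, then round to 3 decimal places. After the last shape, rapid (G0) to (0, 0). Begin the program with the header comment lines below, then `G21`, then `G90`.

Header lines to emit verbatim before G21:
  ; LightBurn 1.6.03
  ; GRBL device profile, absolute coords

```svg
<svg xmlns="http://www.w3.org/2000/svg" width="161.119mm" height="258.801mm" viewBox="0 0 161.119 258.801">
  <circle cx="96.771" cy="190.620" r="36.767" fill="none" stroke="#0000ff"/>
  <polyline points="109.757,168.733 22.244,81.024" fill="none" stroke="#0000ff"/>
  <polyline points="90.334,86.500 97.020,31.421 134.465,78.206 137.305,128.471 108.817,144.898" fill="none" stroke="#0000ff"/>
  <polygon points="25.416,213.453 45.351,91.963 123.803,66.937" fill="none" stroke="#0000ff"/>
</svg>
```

; LightBurn 1.6.03
; GRBL device profile, absolute coords
G21
G90
G0 X133.538 Y68.181
M3 S444
G1 X122.769 Y94.179 F2811
G1 X96.771 Y104.948
G1 X70.773 Y94.179
G1 X60.004 Y68.181
G1 X70.773 Y42.183
G1 X96.771 Y31.414
G1 X122.769 Y42.183
G1 X133.538 Y68.181
M5
G0 X109.757 Y90.068
M3 S444
G1 X22.244 Y177.777 F2811
M5
G0 X90.334 Y172.301
M3 S444
G1 X97.020 Y227.380 F2811
G1 X134.465 Y180.595
G1 X137.305 Y130.330
G1 X108.817 Y113.903
M5
G0 X25.416 Y45.348
M3 S444
G1 X45.351 Y166.838 F2811
G1 X123.803 Y191.864
G1 X25.416 Y45.348
M5
G0 X0.000 Y0.000

viewBox `0 0 161.119 258.801` with mm width/height → 1 unit = 1 mm. Flip: y_m = 258.801 − y_svg.

**Shape 1** — `<circle>` circle, stroke `#0000ff` → engrave (S444, F2811). Machine vertices: (133.538,68.181) → (122.769,94.179) → (96.771,104.948) → (70.773,94.179) → (60.004,68.181) → (70.773,42.183) → (96.771,31.414) → (122.769,42.183) → (133.538,68.181). Closed: final G1 returns to the first vertex.

**Shape 2** — `<polyline>` line segment, stroke `#0000ff` → engrave (S444, F2811). Machine vertices: (109.757,90.068) → (22.244,177.777). Open path.

**Shape 3** — `<polyline>` open polyline, stroke `#0000ff` → engrave (S444, F2811). Machine vertices: (90.334,172.301) → (97.020,227.380) → (134.465,180.595) → (137.305,130.330) → (108.817,113.903). Open path.

**Shape 4** — `<polygon>` closed polygon, stroke `#0000ff` → engrave (S444, F2811). Machine vertices: (25.416,45.348) → (45.351,166.838) → (123.803,191.864) → (25.416,45.348). Closed: final G1 returns to the first vertex.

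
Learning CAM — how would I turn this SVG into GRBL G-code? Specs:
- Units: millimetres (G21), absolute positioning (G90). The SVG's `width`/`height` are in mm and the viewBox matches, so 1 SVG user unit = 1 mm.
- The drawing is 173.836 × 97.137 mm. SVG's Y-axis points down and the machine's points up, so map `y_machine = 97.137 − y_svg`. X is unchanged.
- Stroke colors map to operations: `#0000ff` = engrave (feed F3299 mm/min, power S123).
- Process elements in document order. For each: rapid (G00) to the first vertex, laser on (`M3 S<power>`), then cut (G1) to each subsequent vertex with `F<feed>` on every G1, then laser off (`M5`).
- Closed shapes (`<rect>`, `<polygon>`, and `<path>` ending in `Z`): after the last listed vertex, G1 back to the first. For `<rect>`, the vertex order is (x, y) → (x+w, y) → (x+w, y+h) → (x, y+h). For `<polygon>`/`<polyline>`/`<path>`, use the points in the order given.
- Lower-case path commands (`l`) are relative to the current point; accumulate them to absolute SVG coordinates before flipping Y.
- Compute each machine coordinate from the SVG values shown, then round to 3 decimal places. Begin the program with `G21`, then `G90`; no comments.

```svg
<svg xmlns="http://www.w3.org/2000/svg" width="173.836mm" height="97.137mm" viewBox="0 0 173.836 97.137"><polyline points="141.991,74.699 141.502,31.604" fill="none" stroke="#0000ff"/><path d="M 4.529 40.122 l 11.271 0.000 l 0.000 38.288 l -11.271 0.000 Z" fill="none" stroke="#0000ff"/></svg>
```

1 u = 1 mm; y_m = 97.137 − y.

[1] `<polyline>` line segment, #0000ff→engrave S123 F3299: (141.991,22.438) → (141.502,65.533)

[2] `<path>` rectangle, #0000ff→engrave S123 F3299: (4.529,57.015) → (15.800,57.015) → (15.800,18.727) → (4.529,18.727) → (4.529,57.015) (closed)

G21
G90
G00 X141.991 Y22.438
M3 S123
G1 X141.502 Y65.533 F3299
M5
G00 X4.529 Y57.015
M3 S123
G1 X15.800 Y57.015 F3299
G1 X15.800 Y18.727 F3299
G1 X4.529 Y18.727 F3299
G1 X4.529 Y57.015 F3299
M5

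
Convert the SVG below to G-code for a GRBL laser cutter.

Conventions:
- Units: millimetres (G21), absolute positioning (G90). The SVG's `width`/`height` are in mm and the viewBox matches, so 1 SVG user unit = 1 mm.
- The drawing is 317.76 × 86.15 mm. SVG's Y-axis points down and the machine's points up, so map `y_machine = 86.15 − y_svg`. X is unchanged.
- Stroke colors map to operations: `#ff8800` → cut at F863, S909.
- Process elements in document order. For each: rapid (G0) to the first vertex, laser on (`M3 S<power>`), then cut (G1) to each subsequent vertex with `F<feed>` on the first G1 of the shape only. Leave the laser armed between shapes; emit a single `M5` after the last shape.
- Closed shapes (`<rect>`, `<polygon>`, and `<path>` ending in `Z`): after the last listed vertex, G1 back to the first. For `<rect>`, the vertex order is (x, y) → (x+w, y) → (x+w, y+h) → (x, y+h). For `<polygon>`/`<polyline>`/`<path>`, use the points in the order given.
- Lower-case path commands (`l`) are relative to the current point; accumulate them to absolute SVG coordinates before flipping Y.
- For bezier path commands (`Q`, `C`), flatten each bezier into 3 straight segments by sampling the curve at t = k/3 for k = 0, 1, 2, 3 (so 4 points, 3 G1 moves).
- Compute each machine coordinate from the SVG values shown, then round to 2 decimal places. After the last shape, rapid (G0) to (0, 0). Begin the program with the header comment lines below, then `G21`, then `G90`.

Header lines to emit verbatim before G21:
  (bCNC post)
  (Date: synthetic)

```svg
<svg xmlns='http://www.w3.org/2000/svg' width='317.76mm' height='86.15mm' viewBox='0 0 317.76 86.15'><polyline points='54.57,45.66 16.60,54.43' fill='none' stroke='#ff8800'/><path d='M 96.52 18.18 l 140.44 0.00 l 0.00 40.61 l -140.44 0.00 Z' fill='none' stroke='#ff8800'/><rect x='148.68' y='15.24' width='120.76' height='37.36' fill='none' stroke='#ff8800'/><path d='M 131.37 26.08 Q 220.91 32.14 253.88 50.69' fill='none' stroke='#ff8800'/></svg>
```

(bCNC post)
(Date: synthetic)
G21
G90
G0 X54.57 Y40.49
M3 S909
G1 X16.60 Y31.72 F863
G0 X96.52 Y67.97
M3 S909
G1 X236.96 Y67.97 F863
G1 X236.96 Y27.36
G1 X96.52 Y27.36
G1 X96.52 Y67.97
G0 X148.68 Y70.91
M3 S909
G1 X269.44 Y70.91 F863
G1 X269.44 Y33.55
G1 X148.68 Y33.55
G1 X148.68 Y70.91
G0 X131.37 Y60.07
M3 S909
G1 X184.78 Y54.64 F863
G1 X225.61 Y46.44
G1 X253.88 Y35.46
M5
G0 X0.00 Y0.00

viewBox `0 0 317.76 86.15` with mm width/height → 1 unit = 1 mm. Flip: y_m = 86.15 − y_svg.

**Shape 1** — `<polyline>` line segment, stroke `#ff8800` → cut (S909, F863). Machine vertices: (54.57,40.49) → (16.60,31.72). Open path.

**Shape 2** — `<path>` rectangle, stroke `#ff8800` → cut (S909, F863). Machine vertices: (96.52,67.97) → (236.96,67.97) → (236.96,27.36) → (96.52,27.36) → (96.52,67.97). Closed: final G1 returns to the first vertex.

**Shape 3** — `<rect>` rectangle, stroke `#ff8800` → cut (S909, F863). Machine vertices: (148.68,70.91) → (269.44,70.91) → (269.44,33.55) → (148.68,33.55) → (148.68,70.91). Closed: final G1 returns to the first vertex.

**Shape 4** — `<path>` quadratic bezier, stroke `#ff8800` → cut (S909, F863). Control points (SVG): P0=(131.37,26.08), P1=(220.91,32.14), P2=(253.88,50.69); sampled at t=k/3. Machine vertices: (131.37,60.07) → (184.78,54.64) → (225.61,46.44) → (253.88,35.46). Open path.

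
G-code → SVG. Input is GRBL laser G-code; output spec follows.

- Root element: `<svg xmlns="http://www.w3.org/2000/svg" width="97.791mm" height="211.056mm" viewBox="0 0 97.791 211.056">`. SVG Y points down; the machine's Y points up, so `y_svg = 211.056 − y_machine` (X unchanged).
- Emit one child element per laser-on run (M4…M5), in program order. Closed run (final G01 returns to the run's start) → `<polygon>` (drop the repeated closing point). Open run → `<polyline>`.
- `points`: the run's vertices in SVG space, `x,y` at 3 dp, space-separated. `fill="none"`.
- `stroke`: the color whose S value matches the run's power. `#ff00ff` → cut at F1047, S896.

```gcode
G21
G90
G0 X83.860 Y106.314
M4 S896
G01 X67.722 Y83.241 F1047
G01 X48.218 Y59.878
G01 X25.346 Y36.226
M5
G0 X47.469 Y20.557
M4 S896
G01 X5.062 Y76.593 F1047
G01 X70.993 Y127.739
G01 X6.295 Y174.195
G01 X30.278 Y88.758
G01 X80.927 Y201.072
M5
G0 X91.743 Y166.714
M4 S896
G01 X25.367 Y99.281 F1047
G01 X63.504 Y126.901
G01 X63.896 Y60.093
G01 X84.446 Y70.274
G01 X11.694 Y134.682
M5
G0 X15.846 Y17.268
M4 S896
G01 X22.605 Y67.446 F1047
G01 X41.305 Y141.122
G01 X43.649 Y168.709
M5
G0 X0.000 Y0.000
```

Each laser-on run becomes one SVG element. Flip Y back into SVG space with y_svg = 211.056 − y_machine. Every run uses S896, so all elements get stroke `#ff00ff` (cut).

Run 1: The run is open, so emit a `<polyline>` with points (Y-flipped): 83.860,104.742 67.722,127.815 48.218,151.178 25.346,174.830.

Run 2: The run is open, so emit a `<polyline>` with points (Y-flipped): 47.469,190.499 5.062,134.463 70.993,83.317 6.295,36.861 30.278,122.298 80.927,9.984.

Run 3: The run is open, so emit a `<polyline>` with points (Y-flipped): 91.743,44.342 25.367,111.775 63.504,84.155 63.896,150.963 84.446,140.782 11.694,76.374.

Run 4: The run is open, so emit a `<polyline>` with points (Y-flipped): 15.846,193.788 22.605,143.610 41.305,69.934 43.649,42.347.

<svg xmlns="http://www.w3.org/2000/svg" width="97.791mm" height="211.056mm" viewBox="0 0 97.791 211.056">
  <polyline points="83.860,104.742 67.722,127.815 48.218,151.178 25.346,174.830" fill="none" stroke="#ff00ff"/>
  <polyline points="47.469,190.499 5.062,134.463 70.993,83.317 6.295,36.861 30.278,122.298 80.927,9.984" fill="none" stroke="#ff00ff"/>
  <polyline points="91.743,44.342 25.367,111.775 63.504,84.155 63.896,150.963 84.446,140.782 11.694,76.374" fill="none" stroke="#ff00ff"/>
  <polyline points="15.846,193.788 22.605,143.610 41.305,69.934 43.649,42.347" fill="none" stroke="#ff00ff"/>
</svg>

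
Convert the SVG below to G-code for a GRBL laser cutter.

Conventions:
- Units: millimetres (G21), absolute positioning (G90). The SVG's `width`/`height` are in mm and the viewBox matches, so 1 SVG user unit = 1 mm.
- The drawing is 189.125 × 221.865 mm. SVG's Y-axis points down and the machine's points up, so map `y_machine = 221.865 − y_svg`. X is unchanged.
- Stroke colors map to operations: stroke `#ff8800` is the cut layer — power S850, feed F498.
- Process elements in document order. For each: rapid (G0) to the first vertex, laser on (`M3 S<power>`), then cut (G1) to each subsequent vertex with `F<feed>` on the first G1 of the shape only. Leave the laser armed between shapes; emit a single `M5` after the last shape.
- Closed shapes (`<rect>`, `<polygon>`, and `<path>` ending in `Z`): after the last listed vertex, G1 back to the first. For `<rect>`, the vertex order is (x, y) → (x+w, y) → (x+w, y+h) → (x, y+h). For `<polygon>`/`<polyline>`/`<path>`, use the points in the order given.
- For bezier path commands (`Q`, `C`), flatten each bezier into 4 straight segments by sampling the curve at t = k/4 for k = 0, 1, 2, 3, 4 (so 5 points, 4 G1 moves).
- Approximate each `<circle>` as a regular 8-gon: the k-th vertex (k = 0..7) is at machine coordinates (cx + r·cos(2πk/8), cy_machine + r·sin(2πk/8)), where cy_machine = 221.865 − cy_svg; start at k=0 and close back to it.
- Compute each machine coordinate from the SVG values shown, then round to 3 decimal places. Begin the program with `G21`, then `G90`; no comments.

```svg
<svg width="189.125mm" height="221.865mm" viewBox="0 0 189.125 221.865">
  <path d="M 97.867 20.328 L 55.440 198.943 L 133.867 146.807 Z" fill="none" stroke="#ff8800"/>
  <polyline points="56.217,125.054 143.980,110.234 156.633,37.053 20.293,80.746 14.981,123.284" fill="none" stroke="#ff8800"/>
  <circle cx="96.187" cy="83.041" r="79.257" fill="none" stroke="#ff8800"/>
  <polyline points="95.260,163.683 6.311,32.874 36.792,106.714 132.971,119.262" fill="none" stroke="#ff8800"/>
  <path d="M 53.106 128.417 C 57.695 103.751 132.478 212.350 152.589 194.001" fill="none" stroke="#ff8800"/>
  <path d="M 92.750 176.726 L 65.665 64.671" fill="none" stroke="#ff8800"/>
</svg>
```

G21
G90
G0 X97.867 Y201.537
M3 S850
G1 X55.440 Y22.922 F498
G1 X133.867 Y75.058
G1 X97.867 Y201.537
G0 X56.217 Y96.811
M3 S850
G1 X143.980 Y111.631 F498
G1 X156.633 Y184.812
G1 X20.293 Y141.119
G1 X14.981 Y98.581
G0 X175.444 Y138.824
M3 S850
G1 X152.230 Y194.867 F498
G1 X96.187 Y218.081
G1 X40.144 Y194.867
G1 X16.930 Y138.824
G1 X40.144 Y82.781
G1 X96.187 Y59.567
G1 X152.230 Y82.781
G1 X175.444 Y138.824
G0 X95.260 Y58.182
M3 S850
G1 X6.311 Y188.991 F498
G1 X36.792 Y115.151
G1 X132.971 Y102.603
G0 X53.106 Y93.448
M3 S850
G1 X67.758 Y91.026 F498
G1 X97.027 Y63.025
G1 X129.206 Y33.839
G1 X152.589 Y27.864
G0 X92.750 Y45.139
M3 S850
G1 X65.665 Y157.194 F498
M5

1 u = 1 mm; y_m = 221.865 − y.

[1] `<path>` closed polygon, #ff8800→cut S850 F498: (97.867,201.537) → (55.440,22.922) → (133.867,75.058) → (97.867,201.537) (closed)

[2] `<polyline>` open polyline, #ff8800→cut S850 F498: (56.217,96.811) → (143.980,111.631) → (156.633,184.812) → (20.293,141.119) → (14.981,98.581)

[3] `<circle>` circle, #ff8800→cut S850 F498: (175.444,138.824) → (152.230,194.867) → (96.187,218.081) → (40.144,194.867) → (16.930,138.824) → (40.144,82.781) → (96.187,59.567) → (152.230,82.781) → (175.444,138.824) (closed)

[4] `<polyline>` open polyline, #ff8800→cut S850 F498: (95.260,58.182) → (6.311,188.991) → (36.792,115.151) → (132.971,102.603)

[5] `<path>` cubic bezier, #ff8800→cut S850 F498: (53.106,93.448) → (67.758,91.026) → (97.027,63.025) → (129.206,33.839) → (152.589,27.864)

[6] `<path>` line segment, #ff8800→cut S850 F498: (92.750,45.139) → (65.665,157.194)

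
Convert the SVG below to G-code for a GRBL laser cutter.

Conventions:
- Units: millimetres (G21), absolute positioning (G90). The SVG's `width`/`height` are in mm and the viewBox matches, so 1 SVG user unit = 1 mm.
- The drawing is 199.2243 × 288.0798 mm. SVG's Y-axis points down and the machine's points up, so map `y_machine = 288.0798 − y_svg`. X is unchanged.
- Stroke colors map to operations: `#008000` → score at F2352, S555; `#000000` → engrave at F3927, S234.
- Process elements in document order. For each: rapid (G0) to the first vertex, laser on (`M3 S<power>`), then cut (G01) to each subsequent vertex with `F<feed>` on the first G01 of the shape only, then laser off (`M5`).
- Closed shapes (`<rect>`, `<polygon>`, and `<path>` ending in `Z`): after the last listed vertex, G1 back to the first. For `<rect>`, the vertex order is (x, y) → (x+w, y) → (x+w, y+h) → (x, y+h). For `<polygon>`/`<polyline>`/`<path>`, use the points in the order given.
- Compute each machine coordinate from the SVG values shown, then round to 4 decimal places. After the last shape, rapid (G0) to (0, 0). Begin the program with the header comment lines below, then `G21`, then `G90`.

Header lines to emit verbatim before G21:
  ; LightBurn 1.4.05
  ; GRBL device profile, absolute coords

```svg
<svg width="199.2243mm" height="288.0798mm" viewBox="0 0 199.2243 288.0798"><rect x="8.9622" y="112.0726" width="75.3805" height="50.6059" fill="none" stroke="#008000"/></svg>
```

1 u = 1 mm; y_m = 288.0798 − y.

[1] `<rect>` rectangle, #008000→score S555 F2352: (8.9622,176.0072) → (84.3427,176.0072) → (84.3427,125.4013) → (8.9622,125.4013) → (8.9622,176.0072) (closed)

; LightBurn 1.4.05
; GRBL device profile, absolute coords
G21
G90
G0 X8.9622 Y176.0072
M3 S555
G01 X84.3427 Y176.0072 F2352
G01 X84.3427 Y125.4013
G01 X8.9622 Y125.4013
G01 X8.9622 Y176.0072
M5
G0 X0.0000 Y0.0000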